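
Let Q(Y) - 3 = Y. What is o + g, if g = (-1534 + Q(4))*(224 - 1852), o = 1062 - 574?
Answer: 2486444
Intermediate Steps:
Q(Y) = 3 + Y
o = 488
g = 2485956 (g = (-1534 + (3 + 4))*(224 - 1852) = (-1534 + 7)*(-1628) = -1527*(-1628) = 2485956)
o + g = 488 + 2485956 = 2486444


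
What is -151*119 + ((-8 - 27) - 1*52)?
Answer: -18056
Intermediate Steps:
-151*119 + ((-8 - 27) - 1*52) = -17969 + (-35 - 52) = -17969 - 87 = -18056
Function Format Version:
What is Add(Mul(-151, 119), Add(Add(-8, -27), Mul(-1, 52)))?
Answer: -18056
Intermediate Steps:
Add(Mul(-151, 119), Add(Add(-8, -27), Mul(-1, 52))) = Add(-17969, Add(-35, -52)) = Add(-17969, -87) = -18056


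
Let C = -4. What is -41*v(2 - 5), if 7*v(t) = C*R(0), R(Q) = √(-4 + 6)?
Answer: 164*√2/7 ≈ 33.133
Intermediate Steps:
R(Q) = √2
v(t) = -4*√2/7 (v(t) = (-4*√2)/7 = -4*√2/7)
-41*v(2 - 5) = -(-164)*√2/7 = 164*√2/7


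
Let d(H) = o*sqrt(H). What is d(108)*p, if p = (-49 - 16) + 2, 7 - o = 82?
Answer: 28350*sqrt(3) ≈ 49104.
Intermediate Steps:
o = -75 (o = 7 - 1*82 = 7 - 82 = -75)
d(H) = -75*sqrt(H)
p = -63 (p = -65 + 2 = -63)
d(108)*p = -450*sqrt(3)*(-63) = 28350*sqrt(3)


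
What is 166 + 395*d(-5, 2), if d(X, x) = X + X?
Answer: -3784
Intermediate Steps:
d(X, x) = 2*X
166 + 395*d(-5, 2) = 166 + 395*(2*(-5)) = 166 + 395*(-10) = 166 - 3950 = -3784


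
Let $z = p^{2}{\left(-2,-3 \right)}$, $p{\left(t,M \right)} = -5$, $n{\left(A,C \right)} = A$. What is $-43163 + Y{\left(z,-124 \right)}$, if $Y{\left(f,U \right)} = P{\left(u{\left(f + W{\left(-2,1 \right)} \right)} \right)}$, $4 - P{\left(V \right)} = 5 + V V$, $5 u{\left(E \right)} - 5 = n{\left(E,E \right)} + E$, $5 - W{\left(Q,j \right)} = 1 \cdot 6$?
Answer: $- \frac{1081909}{25} \approx -43276.0$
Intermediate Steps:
$W{\left(Q,j \right)} = -1$ ($W{\left(Q,j \right)} = 5 - 1 \cdot 6 = 5 - 6 = -1$)
$u{\left(E \right)} = 1 + \frac{2 E}{5}$ ($u{\left(E \right)} = 1 + \frac{E + E}{5} = 1 + \frac{2 E}{5}$)
$P{\left(V \right)} = -1 - V^{2}$ ($P{\left(V \right)} = 4 - \left(5 + V V\right) = 4 - \left(5 + V^{2}\right) = -1 - V^{2}$)
$z = 25$ ($z = \left(-5\right)^{2} = 25$)
$Y{\left(f,U \right)} = -1 - \left(\frac{3}{5} + \frac{2 f}{5}\right)^{2}$ ($Y{\left(f,U \right)} = -1 - \left(1 + \frac{2 \left(f - 1\right)}{5}\right)^{2} = -1 - \left(1 + \frac{2 \left(-1 + f\right)}{5}\right)^{2} = -1 - \left(1 + \left(- \frac{2}{5} + \frac{2 f}{5}\right)\right)^{2} = -1 - \left(\frac{3}{5} + \frac{2 f}{5}\right)^{2}$)
$-43163 + Y{\left(z,-124 \right)} = -43163 - \left(1 + \frac{\left(3 + 2 \cdot 25\right)^{2}}{25}\right) = -43163 - \left(1 + \frac{\left(3 + 50\right)^{2}}{25}\right) = -43163 - \left(1 + \frac{53^{2}}{25}\right) = -43163 - \frac{2834}{25} = - \frac{1081909}{25}$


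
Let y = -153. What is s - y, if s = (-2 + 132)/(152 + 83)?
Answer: 7217/47 ≈ 153.55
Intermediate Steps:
s = 26/47 (s = 130/235 = 130*(1/235) = 26/47 ≈ 0.55319)
s - y = 26/47 - 1*(-153) = 26/47 + 153 = 7217/47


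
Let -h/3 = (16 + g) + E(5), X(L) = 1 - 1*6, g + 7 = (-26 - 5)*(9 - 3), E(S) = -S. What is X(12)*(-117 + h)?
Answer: -2145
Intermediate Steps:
g = -193 (g = -7 + (-26 - 5)*(9 - 3) = -7 - 31*6 = -7 - 186 = -193)
X(L) = -5 (X(L) = 1 - 6 = -5)
h = 546 (h = -3*((16 - 193) - 1*5) = -3*(-177 - 5) = -3*(-182) = 546)
X(12)*(-117 + h) = -5*(-117 + 546) = -5*429 = -2145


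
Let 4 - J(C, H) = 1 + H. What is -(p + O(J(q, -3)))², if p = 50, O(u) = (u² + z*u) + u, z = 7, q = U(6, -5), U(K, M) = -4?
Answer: -17956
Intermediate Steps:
q = -4
J(C, H) = 3 - H (J(C, H) = 4 - (1 + H) = 4 + (-1 - H) = 3 - H)
O(u) = u² + 8*u (O(u) = (u² + 7*u) + u = u² + 8*u)
-(p + O(J(q, -3)))² = -(50 + (3 - 1*(-3))*(8 + (3 - 1*(-3))))² = -(50 + (3 + 3)*(8 + (3 + 3)))² = -(50 + 6*(8 + 6))² = -(50 + 6*14)² = -(50 + 84)² = -1*134² = -1*17956 = -17956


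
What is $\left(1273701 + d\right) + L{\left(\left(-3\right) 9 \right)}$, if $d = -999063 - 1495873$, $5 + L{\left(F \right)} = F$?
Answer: $-1221267$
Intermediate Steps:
$L{\left(F \right)} = -5 + F$
$d = -2494936$
$\left(1273701 + d\right) + L{\left(\left(-3\right) 9 \right)} = \left(1273701 - 2494936\right) - 32 = -1221235 - 32 = -1221267$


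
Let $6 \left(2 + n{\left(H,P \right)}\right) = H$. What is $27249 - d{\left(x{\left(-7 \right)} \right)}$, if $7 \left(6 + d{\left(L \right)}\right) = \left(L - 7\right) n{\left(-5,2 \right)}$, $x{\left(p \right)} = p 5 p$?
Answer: $\frac{82054}{3} \approx 27351.0$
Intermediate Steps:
$n{\left(H,P \right)} = -2 + \frac{H}{6}$
$x{\left(p \right)} = 5 p^{2}$ ($x{\left(p \right)} = 5 p p = 5 p^{2}$)
$d{\left(L \right)} = - \frac{19}{6} - \frac{17 L}{42}$ ($d{\left(L \right)} = -6 + \frac{\left(L - 7\right) \left(-2 + \frac{1}{6} \left(-5\right)\right)}{7} = -6 + \frac{\left(-7 + L\right) \left(-2 - \frac{5}{6}\right)}{7} = -6 + \frac{\left(-7 + L\right) \left(- \frac{17}{6}\right)}{7} = -6 + \frac{\frac{119}{6} - \frac{17 L}{6}}{7} = -6 - \left(- \frac{17}{6} + \frac{17 L}{42}\right) = - \frac{19}{6} - \frac{17 L}{42}$)
$27249 - d{\left(x{\left(-7 \right)} \right)} = 27249 - \left(- \frac{19}{6} - \frac{17 \cdot 5 \left(-7\right)^{2}}{42}\right) = 27249 - \left(- \frac{19}{6} - \frac{17 \cdot 5 \cdot 49}{42}\right) = 27249 - \left(- \frac{19}{6} - \frac{595}{6}\right) = 27249 - - \frac{307}{3} = 27249 + \frac{307}{3} = \frac{82054}{3}$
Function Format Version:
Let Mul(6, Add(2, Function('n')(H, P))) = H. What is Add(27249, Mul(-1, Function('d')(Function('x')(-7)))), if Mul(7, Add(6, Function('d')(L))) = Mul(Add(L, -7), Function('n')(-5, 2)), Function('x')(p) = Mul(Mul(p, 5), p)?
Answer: Rational(82054, 3) ≈ 27351.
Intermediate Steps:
Function('n')(H, P) = Add(-2, Mul(Rational(1, 6), H))
Function('x')(p) = Mul(5, Pow(p, 2)) (Function('x')(p) = Mul(Mul(5, p), p) = Mul(5, Pow(p, 2)))
Function('d')(L) = Add(Rational(-19, 6), Mul(Rational(-17, 42), L)) (Function('d')(L) = Add(-6, Mul(Rational(1, 7), Mul(Add(L, -7), Add(-2, Mul(Rational(1, 6), -5))))) = Add(-6, Mul(Rational(1, 7), Mul(Add(-7, L), Add(-2, Rational(-5, 6))))) = Add(-6, Mul(Rational(1, 7), Mul(Add(-7, L), Rational(-17, 6)))) = Add(-6, Mul(Rational(1, 7), Add(Rational(119, 6), Mul(Rational(-17, 6), L)))) = Add(-6, Add(Rational(17, 6), Mul(Rational(-17, 42), L))) = Add(Rational(-19, 6), Mul(Rational(-17, 42), L)))
Add(27249, Mul(-1, Function('d')(Function('x')(-7)))) = Add(27249, Mul(-1, Add(Rational(-19, 6), Mul(Rational(-17, 42), Mul(5, Pow(-7, 2)))))) = Add(27249, Mul(-1, Add(Rational(-19, 6), Mul(Rational(-17, 42), Mul(5, 49))))) = Add(27249, Mul(-1, Add(Rational(-19, 6), Mul(Rational(-17, 42), 245)))) = Add(27249, Mul(-1, Add(Rational(-19, 6), Rational(-595, 6)))) = Add(27249, Mul(-1, Rational(-307, 3))) = Add(27249, Rational(307, 3)) = Rational(82054, 3)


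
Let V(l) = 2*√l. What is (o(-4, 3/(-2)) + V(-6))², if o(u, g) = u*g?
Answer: 12 + 24*I*√6 ≈ 12.0 + 58.788*I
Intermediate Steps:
o(u, g) = g*u
(o(-4, 3/(-2)) + V(-6))² = ((3/(-2))*(-4) + 2*√(-6))² = ((3*(-½))*(-4) + 2*(I*√6))² = (-3/2*(-4) + 2*I*√6)² = (6 + 2*I*√6)²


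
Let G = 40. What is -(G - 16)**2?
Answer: -576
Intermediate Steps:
-(G - 16)**2 = -(40 - 16)**2 = -1*24**2 = -1*576 = -576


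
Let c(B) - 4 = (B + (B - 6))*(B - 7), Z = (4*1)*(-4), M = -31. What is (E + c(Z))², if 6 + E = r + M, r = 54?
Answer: 801025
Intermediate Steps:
Z = -16 (Z = 4*(-4) = -16)
c(B) = 4 + (-7 + B)*(-6 + 2*B) (c(B) = 4 + (B + (B - 6))*(B - 7) = 4 + (B + (-6 + B))*(-7 + B) = 4 + (-6 + 2*B)*(-7 + B) = 4 + (-7 + B)*(-6 + 2*B))
E = 17 (E = -6 + (54 - 31) = -6 + 23 = 17)
(E + c(Z))² = (17 + (46 - 20*(-16) + 2*(-16)²))² = (17 + (46 + 320 + 2*256))² = (17 + (46 + 320 + 512))² = (17 + 878)² = 895² = 801025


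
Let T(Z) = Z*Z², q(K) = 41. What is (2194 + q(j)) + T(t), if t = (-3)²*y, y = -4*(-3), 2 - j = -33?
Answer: 1261947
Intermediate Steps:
j = 35 (j = 2 - 1*(-33) = 2 + 33 = 35)
y = 12
t = 108 (t = (-3)²*12 = 9*12 = 108)
T(Z) = Z³
(2194 + q(j)) + T(t) = (2194 + 41) + 108³ = 2235 + 1259712 = 1261947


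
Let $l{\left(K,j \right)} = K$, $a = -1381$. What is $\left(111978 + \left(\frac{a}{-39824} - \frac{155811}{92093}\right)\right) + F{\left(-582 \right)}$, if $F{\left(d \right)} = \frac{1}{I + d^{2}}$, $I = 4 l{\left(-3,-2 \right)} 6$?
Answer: $\frac{13969039194374627}{124749914544} \approx 1.1198 \cdot 10^{5}$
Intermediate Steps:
$I = -72$ ($I = 4 \left(-3\right) 6 = \left(-12\right) 6 = -72$)
$F{\left(d \right)} = \frac{1}{-72 + d^{2}}$
$\left(111978 + \left(\frac{a}{-39824} - \frac{155811}{92093}\right)\right) + F{\left(-582 \right)} = \left(111978 - \left(- \frac{1381}{39824} + \frac{155811}{92093}\right)\right) + \frac{1}{-72 + \left(-582\right)^{2}} = \left(111978 - \frac{2441879}{1473488}\right) + \frac{1}{-72 + 338724} = \left(111978 + \left(\frac{1381}{39824} - \frac{155811}{92093}\right)\right) + \frac{1}{338652} = \left(111978 - \frac{2441879}{1473488}\right) + \frac{1}{338652} = \frac{164995797385}{1473488} + \frac{1}{338652} = \frac{13969039194374627}{124749914544}$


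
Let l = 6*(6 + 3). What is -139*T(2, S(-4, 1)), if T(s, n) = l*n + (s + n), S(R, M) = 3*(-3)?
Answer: 68527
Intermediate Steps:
S(R, M) = -9
l = 54 (l = 6*9 = 54)
T(s, n) = s + 55*n (T(s, n) = 54*n + (s + n) = 54*n + (n + s) = s + 55*n)
-139*T(2, S(-4, 1)) = -139*(2 + 55*(-9)) = -139*(2 - 495) = -139*(-493) = 68527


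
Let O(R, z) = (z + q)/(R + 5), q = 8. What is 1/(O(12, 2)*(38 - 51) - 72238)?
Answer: -17/1228176 ≈ -1.3842e-5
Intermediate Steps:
O(R, z) = (8 + z)/(5 + R) (O(R, z) = (z + 8)/(R + 5) = (8 + z)/(5 + R))
1/(O(12, 2)*(38 - 51) - 72238) = 1/(((8 + 2)/(5 + 12))*(38 - 51) - 72238) = 1/((10/17)*(-13) - 72238) = 1/(-130/17 - 72238) = 1/(-1228176/17) = -17/1228176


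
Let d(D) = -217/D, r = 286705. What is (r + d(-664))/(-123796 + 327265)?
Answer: 190372337/135103416 ≈ 1.4091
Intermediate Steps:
(r + d(-664))/(-123796 + 327265) = (286705 - 217/(-664))/(-123796 + 327265) = (286705 - 217*(-1/664))/203469 = (286705 + 217/664)*(1/203469) = (190372337/664)*(1/203469) = 190372337/135103416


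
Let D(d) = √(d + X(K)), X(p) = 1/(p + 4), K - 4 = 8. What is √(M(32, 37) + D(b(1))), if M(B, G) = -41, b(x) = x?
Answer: √(-164 + √17)/2 ≈ 6.3221*I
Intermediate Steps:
K = 12 (K = 4 + 8 = 12)
X(p) = 1/(4 + p)
D(d) = √(1/16 + d) (D(d) = √(d + 1/(4 + 12)) = √(d + 1/16) = √(1/16 + d))
√(M(32, 37) + D(b(1))) = √(-41 + √(1 + 16*1)/4) = √(-41 + √(1 + 16)/4) = √(-41 + √17/4)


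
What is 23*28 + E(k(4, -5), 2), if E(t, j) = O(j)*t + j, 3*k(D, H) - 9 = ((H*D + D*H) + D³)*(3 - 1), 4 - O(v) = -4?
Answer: 798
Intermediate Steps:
O(v) = 8 (O(v) = 4 - 1*(-4) = 4 + 4 = 8)
k(D, H) = 3 + 2*D³/3 + 4*D*H/3 (k(D, H) = 3 + (((H*D + D*H) + D³)*(3 - 1))/3 = 3 + (((D*H + D*H) + D³)*2)/3 = 3 + ((2*D*H + D³)*2)/3 = 3 + ((D³ + 2*D*H)*2)/3 = 3 + (2*D³ + 4*D*H)/3 = 3 + (2*D³/3 + 4*D*H/3) = 3 + 2*D³/3 + 4*D*H/3)
E(t, j) = j + 8*t (E(t, j) = 8*t + j = j + 8*t)
23*28 + E(k(4, -5), 2) = 23*28 + (2 + 8*(3 + (⅔)*4³ + (4/3)*4*(-5))) = 644 + (2 + 8*(3 + (⅔)*64 - 80/3)) = 644 + (2 + 8*(3 + 128/3 - 80/3)) = 644 + (2 + 8*19) = 644 + (2 + 152) = 644 + 154 = 798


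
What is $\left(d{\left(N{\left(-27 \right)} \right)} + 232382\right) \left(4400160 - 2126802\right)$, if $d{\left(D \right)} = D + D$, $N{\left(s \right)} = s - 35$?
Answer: $528005582364$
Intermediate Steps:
$N{\left(s \right)} = -35 + s$
$d{\left(D \right)} = 2 D$
$\left(d{\left(N{\left(-27 \right)} \right)} + 232382\right) \left(4400160 - 2126802\right) = \left(2 \left(-35 - 27\right) + 232382\right) \left(4400160 - 2126802\right) = \left(2 \left(-62\right) + 232382\right) 2273358 = \left(-124 + 232382\right) 2273358 = 232258 \cdot 2273358 = 528005582364$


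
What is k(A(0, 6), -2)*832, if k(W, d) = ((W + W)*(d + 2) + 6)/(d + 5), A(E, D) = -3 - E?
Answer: 1664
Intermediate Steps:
k(W, d) = (6 + 2*W*(2 + d))/(5 + d) (k(W, d) = ((2*W)*(2 + d) + 6)/(5 + d) = (2*W*(2 + d) + 6)/(5 + d) = (6 + 2*W*(2 + d))/(5 + d))
k(A(0, 6), -2)*832 = (2*(3 + 2*(-3 - 1*0) + (-3 - 1*0)*(-2))/(5 - 2))*832 = (2*(3 + 2*(-3 + 0) + (-3 + 0)*(-2))/3)*832 = (2*(⅓)*(3 + 2*(-3) - 3*(-2)))*832 = (2*(⅓)*(3 - 6 + 6))*832 = (2*(⅓)*3)*832 = 2*832 = 1664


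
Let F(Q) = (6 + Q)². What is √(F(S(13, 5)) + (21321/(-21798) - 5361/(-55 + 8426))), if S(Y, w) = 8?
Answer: √79902026763001982/20274562 ≈ 13.942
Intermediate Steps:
√(F(S(13, 5)) + (21321/(-21798) - 5361/(-55 + 8426))) = √((6 + 8)² + (21321/(-21798) - 5361/(-55 + 8426))) = √(14² + (21321*(-1/21798) - 5361/8371)) = √(196 + (-2369/2422 - 5361*1/8371)) = √(196 + (-2369/2422 - 5361/8371)) = √(196 - 32815241/20274562) = √(3940998911/20274562) = √79902026763001982/20274562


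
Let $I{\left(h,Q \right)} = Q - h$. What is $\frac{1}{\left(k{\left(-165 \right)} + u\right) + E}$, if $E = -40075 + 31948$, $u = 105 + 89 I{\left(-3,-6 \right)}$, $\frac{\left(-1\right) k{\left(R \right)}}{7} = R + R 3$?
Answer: $- \frac{1}{3669} \approx -0.00027255$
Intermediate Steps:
$k{\left(R \right)} = - 28 R$ ($k{\left(R \right)} = - 7 \left(R + R 3\right) = - 7 \left(R + 3 R\right) = - 7 \cdot 4 R = - 28 R$)
$u = -162$ ($u = 105 + 89 \left(-6 - -3\right) = 105 + 89 \left(-6 + 3\right) = 105 + 89 \left(-3\right) = 105 - 267 = -162$)
$E = -8127$
$\frac{1}{\left(k{\left(-165 \right)} + u\right) + E} = \frac{1}{\left(\left(-28\right) \left(-165\right) - 162\right) - 8127} = \frac{1}{\left(4620 - 162\right) - 8127} = \frac{1}{4458 - 8127} = \frac{1}{-3669} = - \frac{1}{3669}$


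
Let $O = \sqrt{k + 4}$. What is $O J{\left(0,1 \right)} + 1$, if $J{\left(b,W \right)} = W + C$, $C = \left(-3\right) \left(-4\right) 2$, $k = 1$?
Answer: $1 + 25 \sqrt{5} \approx 56.902$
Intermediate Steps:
$O = \sqrt{5}$ ($O = \sqrt{1 + 4} = \sqrt{5} \approx 2.2361$)
$C = 24$ ($C = 12 \cdot 2 = 24$)
$J{\left(b,W \right)} = 24 + W$ ($J{\left(b,W \right)} = W + 24 = 24 + W$)
$O J{\left(0,1 \right)} + 1 = \sqrt{5} \left(24 + 1\right) + 1 = \sqrt{5} \cdot 25 + 1 = 25 \sqrt{5} + 1 = 1 + 25 \sqrt{5}$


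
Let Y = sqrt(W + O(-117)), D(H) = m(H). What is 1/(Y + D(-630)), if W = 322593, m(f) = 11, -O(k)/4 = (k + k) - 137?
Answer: -11/323956 + sqrt(324077)/323956 ≈ 0.0017233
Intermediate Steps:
O(k) = 548 - 8*k (O(k) = -4*((k + k) - 137) = -4*(2*k - 137) = -4*(-137 + 2*k) = 548 - 8*k)
D(H) = 11
Y = sqrt(324077) (Y = sqrt(322593 + (548 - 8*(-117))) = sqrt(322593 + (548 + 936)) = sqrt(322593 + 1484) = sqrt(324077) ≈ 569.28)
1/(Y + D(-630)) = 1/(sqrt(324077) + 11) = 1/(11 + sqrt(324077))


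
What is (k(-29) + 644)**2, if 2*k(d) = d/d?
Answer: 1661521/4 ≈ 4.1538e+5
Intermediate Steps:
k(d) = 1/2 (k(d) = (d/d)/2 = (1/2)*1 = 1/2)
(k(-29) + 644)**2 = (1/2 + 644)**2 = (1289/2)**2 = 1661521/4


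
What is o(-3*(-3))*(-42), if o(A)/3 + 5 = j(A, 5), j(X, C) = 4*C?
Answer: -1890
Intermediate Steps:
o(A) = 45 (o(A) = -15 + 3*(4*5) = -15 + 3*20 = -15 + 60 = 45)
o(-3*(-3))*(-42) = 45*(-42) = -1890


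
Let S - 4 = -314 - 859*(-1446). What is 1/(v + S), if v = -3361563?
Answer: -1/2119759 ≈ -4.7175e-7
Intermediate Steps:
S = 1241804 (S = 4 + (-314 - 859*(-1446)) = 4 + (-314 + 1242114) = 4 + 1241800 = 1241804)
1/(v + S) = 1/(-3361563 + 1241804) = 1/(-2119759) = -1/2119759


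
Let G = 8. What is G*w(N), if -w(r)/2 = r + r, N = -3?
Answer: 96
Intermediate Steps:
w(r) = -4*r (w(r) = -2*(r + r) = -4*r)
G*w(N) = 8*(-4*(-3)) = 8*12 = 96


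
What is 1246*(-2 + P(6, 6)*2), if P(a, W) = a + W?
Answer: 27412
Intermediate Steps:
P(a, W) = W + a
1246*(-2 + P(6, 6)*2) = 1246*(-2 + (6 + 6)*2) = 1246*(-2 + 12*2) = 1246*(-2 + 24) = 1246*22 = 27412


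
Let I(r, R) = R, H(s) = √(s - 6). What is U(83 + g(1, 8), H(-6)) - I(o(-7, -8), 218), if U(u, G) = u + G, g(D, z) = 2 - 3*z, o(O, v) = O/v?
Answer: -157 + 2*I*√3 ≈ -157.0 + 3.4641*I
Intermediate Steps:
H(s) = √(-6 + s)
U(u, G) = G + u
U(83 + g(1, 8), H(-6)) - I(o(-7, -8), 218) = (√(-6 - 6) + (83 + (2 - 3*8))) - 1*218 = (√(-12) + (83 + (2 - 24))) - 218 = (2*I*√3 + (83 - 22)) - 218 = (2*I*√3 + 61) - 218 = (61 + 2*I*√3) - 218 = -157 + 2*I*√3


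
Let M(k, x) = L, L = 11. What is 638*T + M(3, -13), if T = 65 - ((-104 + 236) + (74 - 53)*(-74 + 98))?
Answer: -364287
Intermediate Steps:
M(k, x) = 11
T = -571 (T = 65 - (132 + 21*24) = 65 - (132 + 504) = 65 - 1*636 = 65 - 636 = -571)
638*T + M(3, -13) = 638*(-571) + 11 = -364298 + 11 = -364287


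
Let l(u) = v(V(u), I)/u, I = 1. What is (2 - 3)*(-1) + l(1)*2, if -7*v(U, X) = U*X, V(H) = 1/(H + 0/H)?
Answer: 5/7 ≈ 0.71429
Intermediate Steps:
V(H) = 1/H (V(H) = 1/(H + 0) = 1/H)
v(U, X) = -U*X/7
l(u) = -1/(7*u**2) (l(u) = (-1/7*1/u)/u = (-1/(7*u))/u = -1/(7*u**2))
(2 - 3)*(-1) + l(1)*2 = (2 - 3)*(-1) - 1/7/1**2*2 = -1*(-1) - 1/7*1*2 = 1 - 1/7*2 = 1 - 2/7 = 5/7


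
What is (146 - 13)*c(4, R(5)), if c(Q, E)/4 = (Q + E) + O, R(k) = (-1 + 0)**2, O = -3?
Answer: 1064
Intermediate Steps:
R(k) = 1 (R(k) = (-1)**2 = 1)
c(Q, E) = -12 + 4*E + 4*Q (c(Q, E) = 4*((Q + E) - 3) = 4*((E + Q) - 3) = 4*(-3 + E + Q) = -12 + 4*E + 4*Q)
(146 - 13)*c(4, R(5)) = (146 - 13)*(-12 + 4*1 + 4*4) = 133*(-12 + 4 + 16) = 133*8 = 1064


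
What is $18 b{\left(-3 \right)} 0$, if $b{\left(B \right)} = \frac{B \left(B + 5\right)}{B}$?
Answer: $0$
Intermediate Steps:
$b{\left(B \right)} = 5 + B$ ($b{\left(B \right)} = \frac{B \left(5 + B\right)}{B} = 5 + B$)
$18 b{\left(-3 \right)} 0 = 18 \left(5 - 3\right) 0 = 18 \cdot 2 \cdot 0 = 36 \cdot 0 = 0$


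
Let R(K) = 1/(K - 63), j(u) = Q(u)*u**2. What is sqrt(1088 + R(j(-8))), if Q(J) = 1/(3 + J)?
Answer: sqrt(156279513)/379 ≈ 32.985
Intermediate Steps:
j(u) = u**2/(3 + u)
R(K) = 1/(-63 + K)
sqrt(1088 + R(j(-8))) = sqrt(1088 + 1/(-63 + (-8)**2/(3 - 8))) = sqrt(1088 + 1/(-63 + 64/(-5))) = sqrt(1088 + 1/(-63 + 64*(-1/5))) = sqrt(1088 + 1/(-63 - 64/5)) = sqrt(1088 + 1/(-379/5)) = sqrt(1088 - 5/379) = sqrt(412347/379) = sqrt(156279513)/379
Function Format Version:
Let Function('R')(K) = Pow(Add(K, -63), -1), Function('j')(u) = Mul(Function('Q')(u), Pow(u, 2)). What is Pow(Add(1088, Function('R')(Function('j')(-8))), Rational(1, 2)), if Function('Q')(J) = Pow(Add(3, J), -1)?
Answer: Mul(Rational(1, 379), Pow(156279513, Rational(1, 2))) ≈ 32.985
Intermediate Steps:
Function('j')(u) = Mul(Pow(u, 2), Pow(Add(3, u), -1)) (Function('j')(u) = Mul(Pow(Add(3, u), -1), Pow(u, 2)) = Mul(Pow(u, 2), Pow(Add(3, u), -1)))
Function('R')(K) = Pow(Add(-63, K), -1)
Pow(Add(1088, Function('R')(Function('j')(-8))), Rational(1, 2)) = Pow(Add(1088, Pow(Add(-63, Mul(Pow(-8, 2), Pow(Add(3, -8), -1))), -1)), Rational(1, 2)) = Pow(Add(1088, Pow(Add(-63, Mul(64, Pow(-5, -1))), -1)), Rational(1, 2)) = Pow(Add(1088, Pow(Add(-63, Mul(64, Rational(-1, 5))), -1)), Rational(1, 2)) = Pow(Add(1088, Pow(Add(-63, Rational(-64, 5)), -1)), Rational(1, 2)) = Pow(Add(1088, Pow(Rational(-379, 5), -1)), Rational(1, 2)) = Pow(Add(1088, Rational(-5, 379)), Rational(1, 2)) = Pow(Rational(412347, 379), Rational(1, 2)) = Mul(Rational(1, 379), Pow(156279513, Rational(1, 2)))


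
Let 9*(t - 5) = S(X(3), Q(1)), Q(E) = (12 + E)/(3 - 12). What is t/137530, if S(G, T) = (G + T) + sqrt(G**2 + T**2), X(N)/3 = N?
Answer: 473/11139930 + sqrt(6730)/11139930 ≈ 4.9824e-5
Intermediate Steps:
Q(E) = -4/3 - E/9 (Q(E) = (12 + E)/(-9) = (12 + E)*(-1/9) = -4/3 - E/9)
X(N) = 3*N
S(G, T) = G + T + sqrt(G**2 + T**2)
t = 473/81 + sqrt(6730)/81 (t = 5 + (3*3 + (-4/3 - 1/9*1) + sqrt((3*3)**2 + (-4/3 - 1/9*1)**2))/9 = 5 + (9 + (-4/3 - 1/9) + sqrt(9**2 + (-4/3 - 1/9)**2))/9 = 5 + (9 - 13/9 + sqrt(81 + (-13/9)**2))/9 = 5 + (9 - 13/9 + sqrt(81 + 169/81))/9 = 5 + (9 - 13/9 + sqrt(6730/81))/9 = 5 + (9 - 13/9 + sqrt(6730)/9)/9 = 5 + (68/9 + sqrt(6730)/9)/9 = 5 + (68/81 + sqrt(6730)/81) = 473/81 + sqrt(6730)/81 ≈ 6.8523)
t/137530 = (473/81 + sqrt(6730)/81)/137530 = (473/81 + sqrt(6730)/81)*(1/137530) = 473/11139930 + sqrt(6730)/11139930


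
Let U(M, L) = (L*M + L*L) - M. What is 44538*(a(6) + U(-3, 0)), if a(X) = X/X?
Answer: 178152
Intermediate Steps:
U(M, L) = L² - M + L*M (U(M, L) = (L*M + L²) - M = (L² + L*M) - M = L² - M + L*M)
a(X) = 1
44538*(a(6) + U(-3, 0)) = 44538*(1 + (0² - 1*(-3) + 0*(-3))) = 44538*(1 + (0 + 3 + 0)) = 44538*(1 + 3) = 44538*4 = 178152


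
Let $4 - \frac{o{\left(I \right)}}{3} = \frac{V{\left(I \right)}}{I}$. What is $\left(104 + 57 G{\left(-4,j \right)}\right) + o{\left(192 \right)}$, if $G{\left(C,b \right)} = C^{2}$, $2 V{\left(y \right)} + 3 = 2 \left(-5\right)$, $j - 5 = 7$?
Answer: $\frac{131597}{128} \approx 1028.1$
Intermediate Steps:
$j = 12$ ($j = 5 + 7 = 12$)
$V{\left(y \right)} = - \frac{13}{2}$ ($V{\left(y \right)} = - \frac{3}{2} + \frac{2 \left(-5\right)}{2} = - \frac{3}{2} + \frac{1}{2} \left(-10\right) = - \frac{3}{2} - 5 = - \frac{13}{2}$)
$o{\left(I \right)} = 12 + \frac{39}{2 I}$ ($o{\left(I \right)} = 12 - 3 \left(- \frac{13}{2 I}\right) = 12 + \frac{39}{2 I}$)
$\left(104 + 57 G{\left(-4,j \right)}\right) + o{\left(192 \right)} = \left(104 + 57 \left(-4\right)^{2}\right) + \left(12 + \frac{39}{2 \cdot 192}\right) = \left(104 + 57 \cdot 16\right) + \left(12 + \frac{39}{2} \cdot \frac{1}{192}\right) = \left(104 + 912\right) + \left(12 + \frac{13}{128}\right) = 1016 + \frac{1549}{128} = \frac{131597}{128}$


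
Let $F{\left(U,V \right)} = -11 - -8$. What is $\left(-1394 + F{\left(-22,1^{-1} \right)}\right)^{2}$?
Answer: $1951609$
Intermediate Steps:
$F{\left(U,V \right)} = -3$ ($F{\left(U,V \right)} = -11 + 8 = -3$)
$\left(-1394 + F{\left(-22,1^{-1} \right)}\right)^{2} = \left(-1394 - 3\right)^{2} = \left(-1397\right)^{2} = 1951609$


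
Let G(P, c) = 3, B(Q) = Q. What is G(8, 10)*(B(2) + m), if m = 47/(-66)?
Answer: 85/22 ≈ 3.8636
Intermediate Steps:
m = -47/66 (m = 47*(-1/66) = -47/66 ≈ -0.71212)
G(8, 10)*(B(2) + m) = 3*(2 - 47/66) = 3*(85/66) = 85/22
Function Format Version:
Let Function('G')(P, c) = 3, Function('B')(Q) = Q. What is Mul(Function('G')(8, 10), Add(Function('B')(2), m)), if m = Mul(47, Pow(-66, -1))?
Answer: Rational(85, 22) ≈ 3.8636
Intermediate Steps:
m = Rational(-47, 66) (m = Mul(47, Rational(-1, 66)) = Rational(-47, 66) ≈ -0.71212)
Mul(Function('G')(8, 10), Add(Function('B')(2), m)) = Mul(3, Add(2, Rational(-47, 66))) = Mul(3, Rational(85, 66)) = Rational(85, 22)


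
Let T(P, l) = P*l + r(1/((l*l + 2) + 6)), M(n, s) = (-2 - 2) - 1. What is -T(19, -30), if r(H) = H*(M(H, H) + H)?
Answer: 469949019/824464 ≈ 570.01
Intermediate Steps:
M(n, s) = -5 (M(n, s) = -4 - 1 = -5)
r(H) = H*(-5 + H)
T(P, l) = P*l + (-5 + 1/(8 + l²))/(8 + l²) (T(P, l) = P*l + (-5 + 1/((l*l + 2) + 6))/((l*l + 2) + 6) = P*l + (-5 + 1/((l² + 2) + 6))/((l² + 2) + 6) = P*l + (-5 + 1/((2 + l²) + 6))/((2 + l²) + 6) = P*l + (-5 + 1/(8 + l²))/(8 + l²))
-T(19, -30) = -(-39 - 5*(-30)² + 19*(-30)*(8 + (-30)²)²)/(8 + (-30)²)² = -(-39 - 5*900 + 19*(-30)*(8 + 900)²)/(8 + 900)² = -(-39 - 4500 + 19*(-30)*908²)/908² = -(-39 - 4500 + 19*(-30)*824464)/824464 = -(-39 - 4500 - 469944480)/824464 = -(-469949019)/824464 = -1*(-469949019/824464) = 469949019/824464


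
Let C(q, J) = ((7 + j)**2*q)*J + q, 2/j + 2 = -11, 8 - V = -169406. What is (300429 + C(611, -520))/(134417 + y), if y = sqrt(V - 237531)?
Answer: -108955731860/1003777667 + 810580*I*sqrt(68117)/1003777667 ≈ -108.55 + 0.21076*I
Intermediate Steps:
V = 169414 (V = 8 - 1*(-169406) = 8 + 169406 = 169414)
j = -2/13 (j = 2/(-2 - 11) = 2/(-13) = 2*(-1/13) = -2/13 ≈ -0.15385)
y = I*sqrt(68117) (y = sqrt(169414 - 237531) = sqrt(-68117) = I*sqrt(68117) ≈ 260.99*I)
C(q, J) = q + 7921*J*q/169 (C(q, J) = ((7 - 2/13)**2*q)*J + q = ((89/13)**2*q)*J + q = (7921*q/169)*J + q = 7921*J*q/169 + q = q + 7921*J*q/169)
(300429 + C(611, -520))/(134417 + y) = (300429 + (1/169)*611*(169 + 7921*(-520)))/(134417 + I*sqrt(68117)) = (300429 + (1/169)*611*(169 - 4118920))/(134417 + I*sqrt(68117)) = (300429 + (1/169)*611*(-4118751))/(134417 + I*sqrt(68117)) = (300429 - 14890869)/(134417 + I*sqrt(68117)) = -14590440/(134417 + I*sqrt(68117))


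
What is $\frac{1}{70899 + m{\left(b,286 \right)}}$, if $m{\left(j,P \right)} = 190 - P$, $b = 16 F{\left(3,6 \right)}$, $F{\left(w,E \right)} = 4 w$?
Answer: $\frac{1}{70803} \approx 1.4124 \cdot 10^{-5}$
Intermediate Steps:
$b = 192$ ($b = 16 \cdot 4 \cdot 3 = 16 \cdot 12 = 192$)
$\frac{1}{70899 + m{\left(b,286 \right)}} = \frac{1}{70899 + \left(190 - 286\right)} = \frac{1}{70899 - 96} = \frac{1}{70803}$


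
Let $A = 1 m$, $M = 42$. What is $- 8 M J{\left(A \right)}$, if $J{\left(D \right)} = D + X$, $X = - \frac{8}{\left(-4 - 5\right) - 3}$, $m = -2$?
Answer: $448$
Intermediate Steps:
$X = \frac{2}{3}$ ($X = - \frac{8}{-9 - 3} = - \frac{8}{-12} = \left(-8\right) \left(- \frac{1}{12}\right) = \frac{2}{3} \approx 0.66667$)
$A = -2$ ($A = 1 \left(-2\right) = -2$)
$J{\left(D \right)} = \frac{2}{3} + D$ ($J{\left(D \right)} = D + \frac{2}{3} = \frac{2}{3} + D$)
$- 8 M J{\left(A \right)} = \left(-8\right) 42 \left(\frac{2}{3} - 2\right) = \left(-336\right) \left(- \frac{4}{3}\right) = 448$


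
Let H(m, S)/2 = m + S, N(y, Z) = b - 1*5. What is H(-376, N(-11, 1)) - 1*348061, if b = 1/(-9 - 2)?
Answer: -3837055/11 ≈ -3.4882e+5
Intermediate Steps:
b = -1/11 (b = 1/(-11) = -1/11 ≈ -0.090909)
N(y, Z) = -56/11 (N(y, Z) = -1/11 - 1*5 = -1/11 - 5 = -56/11)
H(m, S) = 2*S + 2*m (H(m, S) = 2*(m + S) = 2*(S + m) = 2*S + 2*m)
H(-376, N(-11, 1)) - 1*348061 = (2*(-56/11) + 2*(-376)) - 1*348061 = (-112/11 - 752) - 348061 = -8384/11 - 348061 = -3837055/11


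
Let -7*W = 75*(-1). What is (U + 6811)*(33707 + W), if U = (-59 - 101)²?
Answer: 7649773864/7 ≈ 1.0928e+9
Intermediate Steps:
W = 75/7 (W = -75*(-1)/7 = -⅐*(-75) = 75/7 ≈ 10.714)
U = 25600 (U = (-160)² = 25600)
(U + 6811)*(33707 + W) = (25600 + 6811)*(33707 + 75/7) = 32411*(236024/7) = 7649773864/7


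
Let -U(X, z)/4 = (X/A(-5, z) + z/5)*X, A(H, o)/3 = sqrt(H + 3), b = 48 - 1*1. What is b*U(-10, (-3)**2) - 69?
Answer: 3315 + 9400*I*sqrt(2)/3 ≈ 3315.0 + 4431.2*I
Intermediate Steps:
b = 47 (b = 48 - 1 = 47)
A(H, o) = 3*sqrt(3 + H) (A(H, o) = 3*sqrt(H + 3) = 3*sqrt(3 + H))
U(X, z) = -4*X*(z/5 - I*X*sqrt(2)/6) (U(X, z) = -4*(X/((3*sqrt(3 - 5))) + z/5)*X = -4*(X/((3*sqrt(-2))) + z*(1/5))*X = -4*(X/((3*(I*sqrt(2)))) + z/5)*X = -4*(X/((3*I*sqrt(2))) + z/5)*X = -4*(X*(-I*sqrt(2)/6) + z/5)*X = -4*(-I*X*sqrt(2)/6 + z/5)*X = -4*(z/5 - I*X*sqrt(2)/6)*X = -4*X*(z/5 - I*X*sqrt(2)/6))
b*U(-10, (-3)**2) - 69 = 47*((2/15)*(-10)*(-6*(-3)**2 + 5*I*(-10)*sqrt(2))) - 69 = 47*((2/15)*(-10)*(-6*9 - 50*I*sqrt(2))) - 69 = 47*((2/15)*(-10)*(-54 - 50*I*sqrt(2))) - 69 = 47*(72 + 200*I*sqrt(2)/3) - 69 = (3384 + 9400*I*sqrt(2)/3) - 69 = 3315 + 9400*I*sqrt(2)/3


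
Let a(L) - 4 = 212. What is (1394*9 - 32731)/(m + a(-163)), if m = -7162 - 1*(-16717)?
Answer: -20185/9771 ≈ -2.0658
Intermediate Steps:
a(L) = 216 (a(L) = 4 + 212 = 216)
m = 9555 (m = -7162 + 16717 = 9555)
(1394*9 - 32731)/(m + a(-163)) = (1394*9 - 32731)/(9555 + 216) = (12546 - 32731)/9771 = -20185*1/9771 = -20185/9771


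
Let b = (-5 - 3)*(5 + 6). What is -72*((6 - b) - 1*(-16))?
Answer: -7920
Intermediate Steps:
b = -88 (b = -8*11 = -88)
-72*((6 - b) - 1*(-16)) = -72*((6 - 1*(-88)) - 1*(-16)) = -72*((6 + 88) + 16) = -72*(94 + 16) = -72*110 = -7920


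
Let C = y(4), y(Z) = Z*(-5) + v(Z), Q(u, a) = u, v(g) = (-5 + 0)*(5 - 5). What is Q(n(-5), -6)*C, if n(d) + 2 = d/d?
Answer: 20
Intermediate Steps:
n(d) = -1 (n(d) = -2 + d/d = -2 + 1 = -1)
v(g) = 0 (v(g) = -5*0 = 0)
y(Z) = -5*Z (y(Z) = Z*(-5) + 0 = -5*Z + 0 = -5*Z)
C = -20 (C = -5*4 = -20)
Q(n(-5), -6)*C = -1*(-20) = 20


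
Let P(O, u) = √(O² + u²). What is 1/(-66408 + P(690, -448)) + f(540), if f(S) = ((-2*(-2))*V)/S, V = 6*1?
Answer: 440785148/9921027735 - √169201/2204672830 ≈ 0.044429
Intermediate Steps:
V = 6
f(S) = 24/S (f(S) = (-2*(-2)*6)/S = (4*6)/S = 24/S)
1/(-66408 + P(690, -448)) + f(540) = 1/(-66408 + √(690² + (-448)²)) + 24/540 = 1/(-66408 + √(476100 + 200704)) + 24*(1/540) = 1/(-66408 + √676804) + 2/45 = 1/(-66408 + 2*√169201) + 2/45 = 2/45 + 1/(-66408 + 2*√169201)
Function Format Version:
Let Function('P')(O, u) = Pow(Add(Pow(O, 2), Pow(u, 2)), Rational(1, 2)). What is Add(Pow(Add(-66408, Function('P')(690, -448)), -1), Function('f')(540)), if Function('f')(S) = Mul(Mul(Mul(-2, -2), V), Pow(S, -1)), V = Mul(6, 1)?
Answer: Add(Rational(440785148, 9921027735), Mul(Rational(-1, 2204672830), Pow(169201, Rational(1, 2)))) ≈ 0.044429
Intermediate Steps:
V = 6
Function('f')(S) = Mul(24, Pow(S, -1)) (Function('f')(S) = Mul(Mul(Mul(-2, -2), 6), Pow(S, -1)) = Mul(Mul(4, 6), Pow(S, -1)) = Mul(24, Pow(S, -1)))
Add(Pow(Add(-66408, Function('P')(690, -448)), -1), Function('f')(540)) = Add(Pow(Add(-66408, Pow(Add(Pow(690, 2), Pow(-448, 2)), Rational(1, 2))), -1), Mul(24, Pow(540, -1))) = Add(Pow(Add(-66408, Pow(Add(476100, 200704), Rational(1, 2))), -1), Mul(24, Rational(1, 540))) = Add(Pow(Add(-66408, Pow(676804, Rational(1, 2))), -1), Rational(2, 45)) = Add(Pow(Add(-66408, Mul(2, Pow(169201, Rational(1, 2)))), -1), Rational(2, 45)) = Add(Rational(2, 45), Pow(Add(-66408, Mul(2, Pow(169201, Rational(1, 2)))), -1))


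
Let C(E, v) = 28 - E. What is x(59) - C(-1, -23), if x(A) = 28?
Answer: -1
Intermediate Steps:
x(59) - C(-1, -23) = 28 - (28 - 1*(-1)) = 28 - (28 + 1) = 28 - 1*29 = 28 - 29 = -1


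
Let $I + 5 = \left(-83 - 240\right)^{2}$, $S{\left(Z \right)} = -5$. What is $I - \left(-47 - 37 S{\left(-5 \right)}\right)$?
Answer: $104186$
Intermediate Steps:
$I = 104324$ ($I = -5 + \left(-83 - 240\right)^{2} = -5 + \left(-323\right)^{2} = -5 + 104329 = 104324$)
$I - \left(-47 - 37 S{\left(-5 \right)}\right) = 104324 - \left(-47 - -185\right) = 104324 - \left(-47 + 185\right) = 104324 - 138 = 104186$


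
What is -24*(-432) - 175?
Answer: 10193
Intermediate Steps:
-24*(-432) - 175 = 10368 - 175 = 10193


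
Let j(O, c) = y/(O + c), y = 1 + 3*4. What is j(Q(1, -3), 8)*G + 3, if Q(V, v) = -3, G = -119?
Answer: -1532/5 ≈ -306.40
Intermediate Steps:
y = 13 (y = 1 + 12 = 13)
j(O, c) = 13/(O + c)
j(Q(1, -3), 8)*G + 3 = (13/(-3 + 8))*(-119) + 3 = (13/5)*(-119) + 3 = -1547/5 + 3 = -1532/5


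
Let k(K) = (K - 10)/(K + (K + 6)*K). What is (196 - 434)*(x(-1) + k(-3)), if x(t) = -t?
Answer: -2975/6 ≈ -495.83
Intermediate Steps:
k(K) = (-10 + K)/(K + K*(6 + K)) (k(K) = (-10 + K)/(K + (6 + K)*K) = (-10 + K)/(K + K*(6 + K)))
(196 - 434)*(x(-1) + k(-3)) = (196 - 434)*(-1*(-1) + (-10 - 3)/((-3)*(7 - 3))) = -238*(1 - 1/3*(-13)/4) = -238*(1 - 1/3*1/4*(-13)) = -238*(1 + 13/12) = -238*25/12 = -2975/6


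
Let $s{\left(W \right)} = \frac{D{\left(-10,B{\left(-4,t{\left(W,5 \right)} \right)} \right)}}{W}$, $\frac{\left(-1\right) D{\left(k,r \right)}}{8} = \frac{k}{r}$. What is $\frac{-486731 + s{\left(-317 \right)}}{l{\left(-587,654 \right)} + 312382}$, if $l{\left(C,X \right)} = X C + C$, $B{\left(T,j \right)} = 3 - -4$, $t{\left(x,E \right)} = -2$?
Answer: $\frac{1080056169}{159996557} \approx 6.7505$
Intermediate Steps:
$B{\left(T,j \right)} = 7$ ($B{\left(T,j \right)} = 3 + 4 = 7$)
$D{\left(k,r \right)} = - \frac{8 k}{r}$ ($D{\left(k,r \right)} = - 8 \frac{k}{r} = - \frac{8 k}{r}$)
$s{\left(W \right)} = \frac{80}{7 W}$ ($s{\left(W \right)} = \frac{\left(-8\right) \left(-10\right) \frac{1}{7}}{W} = \frac{80}{7 W}$)
$l{\left(C,X \right)} = C + C X$ ($l{\left(C,X \right)} = C X + C = C + C X$)
$\frac{-486731 + s{\left(-317 \right)}}{l{\left(-587,654 \right)} + 312382} = \frac{-486731 + \frac{80}{7 \left(-317\right)}}{- 587 \left(1 + 654\right) + 312382} = \frac{-486731 + \frac{80}{7} \left(- \frac{1}{317}\right)}{\left(-587\right) 655 + 312382} = \frac{-486731 - \frac{80}{2219}}{-384485 + 312382} = - \frac{1080056169}{2219 \left(-72103\right)} = \left(- \frac{1080056169}{2219}\right) \left(- \frac{1}{72103}\right) = \frac{1080056169}{159996557}$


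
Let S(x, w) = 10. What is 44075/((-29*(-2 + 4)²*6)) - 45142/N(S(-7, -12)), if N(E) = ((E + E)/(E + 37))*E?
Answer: -185687513/17400 ≈ -10672.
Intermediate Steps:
N(E) = 2*E²/(37 + E) (N(E) = ((2*E)/(37 + E))*E = (2*E/(37 + E))*E = 2*E²/(37 + E))
44075/((-29*(-2 + 4)²*6)) - 45142/N(S(-7, -12)) = 44075/((-29*(-2 + 4)²*6)) - 45142/(2*10²/(37 + 10)) = 44075/((-29*2²*6)) - 45142/(2*100/47) = 44075/((-29*4*6)) - 45142/(2*100*(1/47)) = 44075/((-116*6)) - 45142/200/47 = 44075/(-696) - 45142*47/200 = 44075*(-1/696) - 1060837/100 = -44075/696 - 1060837/100 = -185687513/17400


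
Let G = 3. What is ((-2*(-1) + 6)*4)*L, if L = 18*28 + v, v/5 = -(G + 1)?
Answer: 15488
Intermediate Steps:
v = -20 (v = 5*(-(3 + 1)) = 5*(-1*4) = 5*(-4) = -20)
L = 484 (L = 18*28 - 20 = 504 - 20 = 484)
((-2*(-1) + 6)*4)*L = ((-2*(-1) + 6)*4)*484 = ((2 + 6)*4)*484 = (8*4)*484 = 32*484 = 15488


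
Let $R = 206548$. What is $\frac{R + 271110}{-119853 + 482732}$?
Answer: $\frac{477658}{362879} \approx 1.3163$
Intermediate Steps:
$\frac{R + 271110}{-119853 + 482732} = \frac{206548 + 271110}{-119853 + 482732} = \frac{477658}{362879}$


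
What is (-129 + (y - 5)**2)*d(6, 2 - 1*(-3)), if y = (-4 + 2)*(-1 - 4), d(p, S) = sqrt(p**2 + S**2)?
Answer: -104*sqrt(61) ≈ -812.27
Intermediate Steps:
d(p, S) = sqrt(S**2 + p**2)
y = 10 (y = -2*(-5) = 10)
(-129 + (y - 5)**2)*d(6, 2 - 1*(-3)) = (-129 + (10 - 5)**2)*sqrt((2 - 1*(-3))**2 + 6**2) = (-129 + 5**2)*sqrt((2 + 3)**2 + 36) = (-129 + 25)*sqrt(5**2 + 36) = -104*sqrt(25 + 36) = -104*sqrt(61)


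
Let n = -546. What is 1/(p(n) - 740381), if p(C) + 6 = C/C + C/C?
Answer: -1/740385 ≈ -1.3506e-6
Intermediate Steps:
p(C) = -4 (p(C) = -6 + (C/C + C/C) = -6 + (1 + 1) = -6 + 2 = -4)
1/(p(n) - 740381) = 1/(-4 - 740381) = 1/(-740385) = -1/740385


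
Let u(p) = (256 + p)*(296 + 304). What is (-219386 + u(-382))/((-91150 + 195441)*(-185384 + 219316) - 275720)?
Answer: -147493/1769263246 ≈ -8.3364e-5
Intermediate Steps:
u(p) = 153600 + 600*p (u(p) = (256 + p)*600 = 153600 + 600*p)
(-219386 + u(-382))/((-91150 + 195441)*(-185384 + 219316) - 275720) = (-219386 + (153600 + 600*(-382)))/((-91150 + 195441)*(-185384 + 219316) - 275720) = (-219386 + (153600 - 229200))/(104291*33932 - 275720) = (-219386 - 75600)/(3538802212 - 275720) = -294986/3538526492 = -294986*1/3538526492 = -147493/1769263246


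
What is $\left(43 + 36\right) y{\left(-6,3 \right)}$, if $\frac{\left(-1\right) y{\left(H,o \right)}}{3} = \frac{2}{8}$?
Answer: $- \frac{237}{4} \approx -59.25$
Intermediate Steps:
$y{\left(H,o \right)} = - \frac{3}{4}$ ($y{\left(H,o \right)} = - 3 \cdot \frac{2}{8} = - 3 \cdot 2 \cdot \frac{1}{8} = \left(-3\right) \frac{1}{4} = - \frac{3}{4}$)
$\left(43 + 36\right) y{\left(-6,3 \right)} = \left(43 + 36\right) \left(- \frac{3}{4}\right) = 79 \left(- \frac{3}{4}\right) = - \frac{237}{4}$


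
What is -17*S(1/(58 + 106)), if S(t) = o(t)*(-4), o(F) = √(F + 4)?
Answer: 102*√2993/41 ≈ 136.10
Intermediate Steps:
o(F) = √(4 + F)
S(t) = -4*√(4 + t) (S(t) = √(4 + t)*(-4) = -4*√(4 + t))
-17*S(1/(58 + 106)) = -(-68)*√(4 + 1/(58 + 106)) = -(-68)*√(4 + 1/164) = -(-68)*√(657/164) = -(-68)*3*√2993/82 = -(-102)*√2993/41 = 102*√2993/41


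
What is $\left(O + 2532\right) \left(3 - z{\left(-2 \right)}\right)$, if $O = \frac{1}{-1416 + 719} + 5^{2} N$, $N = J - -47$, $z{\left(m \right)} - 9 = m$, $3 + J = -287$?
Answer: $\frac{9877888}{697} \approx 14172.0$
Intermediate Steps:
$J = -290$ ($J = -3 - 287 = -290$)
$z{\left(m \right)} = 9 + m$
$N = -243$ ($N = -290 - -47 = -290 + 47 = -243$)
$O = - \frac{4234276}{697}$ ($O = \frac{1}{-1416 + 719} + 5^{2} \left(-243\right) = \frac{1}{-697} + 25 \left(-243\right) = - \frac{1}{697} - 6075 = - \frac{4234276}{697} \approx -6075.0$)
$\left(O + 2532\right) \left(3 - z{\left(-2 \right)}\right) = \left(- \frac{4234276}{697} + 2532\right) \left(3 - \left(9 - 2\right)\right) = - \frac{2469472 \left(3 - 7\right)}{697} = \left(- \frac{2469472}{697}\right) \left(-4\right) = \frac{9877888}{697}$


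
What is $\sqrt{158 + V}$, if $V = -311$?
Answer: $3 i \sqrt{17} \approx 12.369 i$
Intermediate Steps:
$\sqrt{158 + V} = \sqrt{158 - 311} = \sqrt{-153} = 3 i \sqrt{17}$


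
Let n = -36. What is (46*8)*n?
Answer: -13248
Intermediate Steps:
(46*8)*n = (46*8)*(-36) = 368*(-36) = -13248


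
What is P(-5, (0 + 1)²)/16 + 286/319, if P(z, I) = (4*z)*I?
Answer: -41/116 ≈ -0.35345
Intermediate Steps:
P(z, I) = 4*I*z
P(-5, (0 + 1)²)/16 + 286/319 = (4*(0 + 1)²*(-5))/16 + 286/319 = (4*1²*(-5))*(1/16) + 286*(1/319) = (4*1*(-5))*(1/16) + 26/29 = -20*1/16 + 26/29 = -5/4 + 26/29 = -41/116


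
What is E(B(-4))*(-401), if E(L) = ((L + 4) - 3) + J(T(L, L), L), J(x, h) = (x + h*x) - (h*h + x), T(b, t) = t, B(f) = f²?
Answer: -6817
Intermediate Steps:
J(x, h) = -h² + h*x (J(x, h) = (x + h*x) - (h² + x) = (x + h*x) - (x + h²) = (x + h*x) + (-x - h²) = -h² + h*x)
E(L) = 1 + L (E(L) = ((L + 4) - 3) + L*(L - L) = ((4 + L) - 3) + L*0 = (1 + L) + 0 = 1 + L)
E(B(-4))*(-401) = (1 + (-4)²)*(-401) = (1 + 16)*(-401) = 17*(-401) = -6817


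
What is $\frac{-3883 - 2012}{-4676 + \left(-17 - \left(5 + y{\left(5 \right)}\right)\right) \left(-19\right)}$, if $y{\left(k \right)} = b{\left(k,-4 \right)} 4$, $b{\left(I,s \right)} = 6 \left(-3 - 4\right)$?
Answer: $\frac{1179}{1490} \approx 0.79128$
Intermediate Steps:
$b{\left(I,s \right)} = -42$ ($b{\left(I,s \right)} = 6 \left(-7\right) = -42$)
$y{\left(k \right)} = -168$ ($y{\left(k \right)} = \left(-42\right) 4 = -168$)
$\frac{-3883 - 2012}{-4676 + \left(-17 - \left(5 + y{\left(5 \right)}\right)\right) \left(-19\right)} = \frac{-3883 - 2012}{-4676 + \left(-17 - -163\right) \left(-19\right)} = - \frac{5895}{-4676 + \left(-17 + \left(168 - 5\right)\right) \left(-19\right)} = - \frac{5895}{-4676 + \left(-17 + 163\right) \left(-19\right)} = - \frac{5895}{-4676 + 146 \left(-19\right)} = - \frac{5895}{-4676 - 2774} = - \frac{5895}{-7450} = \left(-5895\right) \left(- \frac{1}{7450}\right) = \frac{1179}{1490}$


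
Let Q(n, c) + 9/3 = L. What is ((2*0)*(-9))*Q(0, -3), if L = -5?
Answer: 0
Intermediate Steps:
Q(n, c) = -8 (Q(n, c) = -3 - 5 = -8)
((2*0)*(-9))*Q(0, -3) = ((2*0)*(-9))*(-8) = (0*(-9))*(-8) = 0*(-8) = 0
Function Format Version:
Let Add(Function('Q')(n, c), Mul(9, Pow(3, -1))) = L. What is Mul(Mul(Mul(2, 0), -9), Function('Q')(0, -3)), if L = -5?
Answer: 0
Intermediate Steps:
Function('Q')(n, c) = -8 (Function('Q')(n, c) = Add(-3, -5) = -8)
Mul(Mul(Mul(2, 0), -9), Function('Q')(0, -3)) = Mul(Mul(Mul(2, 0), -9), -8) = Mul(Mul(0, -9), -8) = Mul(0, -8) = 0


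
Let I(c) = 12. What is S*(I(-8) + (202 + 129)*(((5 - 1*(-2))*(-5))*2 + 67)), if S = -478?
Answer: 468918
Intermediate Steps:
S*(I(-8) + (202 + 129)*(((5 - 1*(-2))*(-5))*2 + 67)) = -478*(12 + (202 + 129)*(((5 - 1*(-2))*(-5))*2 + 67)) = -478*(12 + 331*(((5 + 2)*(-5))*2 + 67)) = -478*(12 + 331*((7*(-5))*2 + 67)) = -478*(12 + 331*(-35*2 + 67)) = -478*(12 + 331*(-70 + 67)) = -478*(12 + 331*(-3)) = -478*(12 - 993) = -478*(-981) = 468918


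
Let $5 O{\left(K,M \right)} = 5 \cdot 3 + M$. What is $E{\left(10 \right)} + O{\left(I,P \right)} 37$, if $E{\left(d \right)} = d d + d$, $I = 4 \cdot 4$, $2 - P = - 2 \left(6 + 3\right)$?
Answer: $369$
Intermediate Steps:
$P = 20$ ($P = 2 - - 2 \left(6 + 3\right) = 2 - \left(-2\right) 9 = 2 - -18 = 2 + 18 = 20$)
$I = 16$
$O{\left(K,M \right)} = 3 + \frac{M}{5}$ ($O{\left(K,M \right)} = \frac{5 \cdot 3 + M}{5} = \frac{15 + M}{5} = 3 + \frac{M}{5}$)
$E{\left(d \right)} = d + d^{2}$ ($E{\left(d \right)} = d^{2} + d = d + d^{2}$)
$E{\left(10 \right)} + O{\left(I,P \right)} 37 = 10 \left(1 + 10\right) + \left(3 + \frac{1}{5} \cdot 20\right) 37 = 10 \cdot 11 + \left(3 + 4\right) 37 = 110 + 7 \cdot 37 = 110 + 259 = 369$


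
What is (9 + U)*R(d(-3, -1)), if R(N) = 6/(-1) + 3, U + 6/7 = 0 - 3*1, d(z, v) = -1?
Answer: -108/7 ≈ -15.429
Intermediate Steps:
U = -27/7 (U = -6/7 + (0 - 3*1) = -6/7 + (0 - 3) = -6/7 - 3 = -27/7 ≈ -3.8571)
R(N) = -3 (R(N) = 6*(-1) + 3 = -6 + 3 = -3)
(9 + U)*R(d(-3, -1)) = (9 - 27/7)*(-3) = (36/7)*(-3) = -108/7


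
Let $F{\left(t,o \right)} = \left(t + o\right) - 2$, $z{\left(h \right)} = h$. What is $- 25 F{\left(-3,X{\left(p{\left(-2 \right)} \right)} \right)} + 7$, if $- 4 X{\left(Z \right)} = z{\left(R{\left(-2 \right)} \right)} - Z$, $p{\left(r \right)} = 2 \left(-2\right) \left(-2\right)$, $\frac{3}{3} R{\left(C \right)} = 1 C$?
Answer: $\frac{139}{2} \approx 69.5$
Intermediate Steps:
$R{\left(C \right)} = C$ ($R{\left(C \right)} = 1 C = C$)
$p{\left(r \right)} = 8$ ($p{\left(r \right)} = \left(-4\right) \left(-2\right) = 8$)
$X{\left(Z \right)} = \frac{1}{2} + \frac{Z}{4}$ ($X{\left(Z \right)} = - \frac{-2 - Z}{4} = \frac{1}{2} + \frac{Z}{4}$)
$F{\left(t,o \right)} = -2 + o + t$ ($F{\left(t,o \right)} = \left(o + t\right) - 2 = -2 + o + t$)
$- 25 F{\left(-3,X{\left(p{\left(-2 \right)} \right)} \right)} + 7 = - 25 \left(-2 + \left(\frac{1}{2} + \frac{1}{4} \cdot 8\right) - 3\right) + 7 = - 25 \left(-2 + \left(\frac{1}{2} + 2\right) - 3\right) + 7 = - 25 \left(-2 + \frac{5}{2} - 3\right) + 7 = \left(-25\right) \left(- \frac{5}{2}\right) + 7 = \frac{125}{2} + 7 = \frac{139}{2}$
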